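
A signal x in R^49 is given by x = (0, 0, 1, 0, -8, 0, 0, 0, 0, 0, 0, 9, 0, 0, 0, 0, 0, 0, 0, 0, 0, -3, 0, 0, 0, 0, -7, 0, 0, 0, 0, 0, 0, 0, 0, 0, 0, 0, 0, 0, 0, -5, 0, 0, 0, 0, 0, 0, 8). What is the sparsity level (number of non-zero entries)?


Non-zero positions: [2, 4, 11, 21, 26, 41, 48].
Sparsity = 7.

7


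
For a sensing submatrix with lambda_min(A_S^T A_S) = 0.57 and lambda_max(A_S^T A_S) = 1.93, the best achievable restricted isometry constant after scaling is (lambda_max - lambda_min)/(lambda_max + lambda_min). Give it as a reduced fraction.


lambda_max - lambda_min = 1.93 - 0.57 = 1.36.
lambda_max + lambda_min = 1.93 + 0.57 = 2.50.
delta = 1.36/2.50 = 136/250 = 68/125.

68/125


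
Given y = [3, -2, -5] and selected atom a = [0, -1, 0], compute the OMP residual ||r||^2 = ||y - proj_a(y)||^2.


a^T a = 1.
a^T y = 2.
coeff = 2/1 = 2.
||r||^2 = 34.

34


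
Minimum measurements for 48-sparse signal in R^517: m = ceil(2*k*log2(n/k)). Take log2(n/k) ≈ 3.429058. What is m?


log2(n/k) = log2(517/48) ≈ 3.429058.
2*k*log2(n/k) ≈ 2*48*3.429058 = 329.189568.
m = ceil(329.189568) = 330.

330


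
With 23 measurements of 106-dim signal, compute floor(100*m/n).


100*m/n = 100*23/106 ≈ 21.6981.
floor = 21.

21


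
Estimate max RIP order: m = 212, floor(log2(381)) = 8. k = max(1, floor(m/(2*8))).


floor(log2(381)) = 8.
2*8 = 16.
m/(2*floor(log2(n))) = 212/16 ≈ 13.25.
floor = 13.
k = max(1, 13) = 13.

13


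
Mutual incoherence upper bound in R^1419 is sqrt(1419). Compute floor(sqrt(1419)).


37^2 = 1369 <= 1419 < 1444 = 38^2, so 37 <= sqrt(1419) < 38.
floor(sqrt(1419)) = 37.

37


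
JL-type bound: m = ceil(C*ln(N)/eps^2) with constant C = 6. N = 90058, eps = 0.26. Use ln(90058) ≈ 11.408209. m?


ln(90058) ≈ 11.408209.
eps^2 = 0.26^2 = 0.0676.
C*ln(N)/eps^2 ≈ 6*11.408209/0.0676 ≈ 1012.5629.
m = ceil(1012.5629) = 1013.

1013


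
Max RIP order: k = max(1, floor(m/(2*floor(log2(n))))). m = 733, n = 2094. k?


floor(log2(2094)) = 11.
2*11 = 22.
m/(2*floor(log2(n))) = 733/22 ≈ 33.3182.
floor = 33.
k = max(1, 33) = 33.

33


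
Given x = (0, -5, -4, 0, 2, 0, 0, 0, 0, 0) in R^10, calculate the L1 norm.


Non-zero entries: [(1, -5), (2, -4), (4, 2)]
Absolute values: [5, 4, 2]
||x||_1 = sum = 11.

11


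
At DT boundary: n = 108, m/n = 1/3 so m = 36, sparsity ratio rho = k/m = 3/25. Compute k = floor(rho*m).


m = 1/3*108 = 36.
rho = 3/25.
rho*m = 3/25*36 = 4.32.
k = floor(4.32) = 4.

4


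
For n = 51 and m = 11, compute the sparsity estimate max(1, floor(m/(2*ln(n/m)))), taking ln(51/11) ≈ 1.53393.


n/m = 51/11.
ln(n/m) ≈ 1.53393.
2*ln(n/m) ≈ 3.06786.
m/(2*ln(n/m)) ≈ 11/3.06786 ≈ 3.5856.
floor = 3.
k_max = max(1, 3) = 3.

3


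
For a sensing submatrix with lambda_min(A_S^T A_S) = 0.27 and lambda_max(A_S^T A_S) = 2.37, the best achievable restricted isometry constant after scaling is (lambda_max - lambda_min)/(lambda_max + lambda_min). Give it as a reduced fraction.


lambda_max - lambda_min = 2.37 - 0.27 = 2.10.
lambda_max + lambda_min = 2.37 + 0.27 = 2.64.
delta = 2.10/2.64 = 210/264 = 35/44.

35/44


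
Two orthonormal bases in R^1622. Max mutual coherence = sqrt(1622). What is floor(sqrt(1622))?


40^2 = 1600 <= 1622 < 1681 = 41^2, so 40 <= sqrt(1622) < 41.
floor(sqrt(1622)) = 40.

40


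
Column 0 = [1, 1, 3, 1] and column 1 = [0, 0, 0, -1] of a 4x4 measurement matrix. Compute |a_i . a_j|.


Inner product: 1*0 + 1*0 + 3*0 + 1*-1
Products: [0, 0, 0, -1]
Sum = -1.
|dot| = 1.

1


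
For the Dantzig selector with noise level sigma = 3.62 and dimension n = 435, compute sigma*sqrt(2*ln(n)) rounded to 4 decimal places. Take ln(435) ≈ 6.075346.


ln(435) ≈ 6.075346.
2*ln(n) ≈ 12.150692.
sqrt(2*ln(n)) ≈ sqrt(12.150692) ≈ 3.485784.
threshold ≈ 3.62*3.485784 = 12.61853808 ≈ 12.6185.

12.6185


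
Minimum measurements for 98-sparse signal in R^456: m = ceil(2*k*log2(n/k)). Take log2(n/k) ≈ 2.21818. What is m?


log2(n/k) = log2(456/98) ≈ 2.21818.
2*k*log2(n/k) ≈ 2*98*2.21818 = 434.76328.
m = ceil(434.76328) = 435.

435


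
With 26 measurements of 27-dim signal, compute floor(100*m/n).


100*m/n = 100*26/27 ≈ 96.2963.
floor = 96.

96


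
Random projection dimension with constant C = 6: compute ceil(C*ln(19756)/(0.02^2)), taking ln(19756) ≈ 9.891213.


ln(19756) ≈ 9.891213.
eps^2 = 0.02^2 = 0.0004.
C*ln(N)/eps^2 ≈ 6*9.891213/0.0004 ≈ 148368.195.
m = ceil(148368.195) = 148369.

148369


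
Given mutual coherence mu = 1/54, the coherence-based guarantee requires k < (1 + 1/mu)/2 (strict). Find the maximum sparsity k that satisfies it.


1/mu = 54.
1 + 1/mu = 55.
(1 + 1/mu)/2 = 27.5 is not an integer, so k_max = floor(27.5) = 27.

27


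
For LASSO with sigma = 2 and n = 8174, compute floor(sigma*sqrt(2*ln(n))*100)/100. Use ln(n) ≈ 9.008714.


ln(8174) ≈ 9.008714.
2*ln(n) ≈ 18.017428.
sqrt(2*ln(n)) ≈ sqrt(18.017428) ≈ 4.244694.
lambda ≈ 2*4.244694 = 8.489388.
floor(lambda*100)/100 = 8.48.

8.48


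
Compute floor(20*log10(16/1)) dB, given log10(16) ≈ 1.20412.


||x||/||e|| = 16/1 = 16.
log10(16) ≈ 1.20412.
20*log10(||x||/||e||) ≈ 20*1.20412 = 24.0824.
floor(24.0824) = 24.

24


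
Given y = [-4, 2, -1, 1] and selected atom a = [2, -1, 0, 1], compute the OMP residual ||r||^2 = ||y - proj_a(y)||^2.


a^T a = 6.
a^T y = -9.
coeff = -9/6 = -3/2.
||r||^2 = 17/2.

17/2


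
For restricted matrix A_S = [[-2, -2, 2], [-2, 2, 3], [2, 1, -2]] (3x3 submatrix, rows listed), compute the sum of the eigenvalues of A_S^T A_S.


Sum of eigenvalues of A_S^T A_S = trace(A_S^T A_S) = sum of squared column norms of A_S.
A_S^T A_S diagonal: [12, 9, 17].
trace = 12 + 9 + 17 = 38.

38


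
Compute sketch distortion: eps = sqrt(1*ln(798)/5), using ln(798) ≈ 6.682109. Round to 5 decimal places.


ln(798) ≈ 6.682109.
1*ln(N)/m ≈ 1*6.682109/5 ≈ 1.3364218.
eps = sqrt(1.3364218) ≈ 1.1560371 ≈ 1.15604.

1.15604


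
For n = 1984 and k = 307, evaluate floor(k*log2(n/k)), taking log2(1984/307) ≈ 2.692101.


log2(n/k) = log2(1984/307) ≈ 2.692101.
k*log2(n/k) ≈ 307*2.692101 = 826.475007.
floor(826.475007) = 826.

826


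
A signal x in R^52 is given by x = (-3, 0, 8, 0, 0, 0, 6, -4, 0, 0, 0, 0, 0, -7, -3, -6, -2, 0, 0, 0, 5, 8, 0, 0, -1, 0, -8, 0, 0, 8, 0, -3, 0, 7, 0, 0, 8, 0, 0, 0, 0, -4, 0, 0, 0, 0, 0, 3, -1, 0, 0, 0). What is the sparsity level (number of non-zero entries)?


Non-zero positions: [0, 2, 6, 7, 13, 14, 15, 16, 20, 21, 24, 26, 29, 31, 33, 36, 41, 47, 48].
Sparsity = 19.

19


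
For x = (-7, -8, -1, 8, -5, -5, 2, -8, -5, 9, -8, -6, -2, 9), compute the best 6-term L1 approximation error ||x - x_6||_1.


Sorted |x_i| descending: [9, 9, 8, 8, 8, 8, 7, 6, 5, 5, 5, 2, 2, 1]
Keep top 6: [9, 9, 8, 8, 8, 8]
Tail entries: [7, 6, 5, 5, 5, 2, 2, 1]
L1 error = sum of tail = 33.

33


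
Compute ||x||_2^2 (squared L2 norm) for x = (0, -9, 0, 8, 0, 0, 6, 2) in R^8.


Non-zero entries: [(1, -9), (3, 8), (6, 6), (7, 2)]
Squares: [81, 64, 36, 4]
||x||_2^2 = sum = 185.

185


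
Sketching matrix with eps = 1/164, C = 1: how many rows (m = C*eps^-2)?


1/eps = 164.
(1/eps)^2 = 26896.
m = 1*26896 = 26896.

26896


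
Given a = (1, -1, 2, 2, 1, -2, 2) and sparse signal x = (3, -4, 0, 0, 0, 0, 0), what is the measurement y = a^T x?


Non-zero terms: ['1*3', '-1*-4']
Products: [3, 4]
y = sum = 7.

7


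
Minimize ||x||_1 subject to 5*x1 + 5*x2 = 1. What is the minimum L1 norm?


Axis intercepts:
  x1 = 1/5, x2 = 0: L1 = 1/5
  x1 = 0, x2 = 1/5: L1 = 1/5
x* = (1/5, 0)
||x*||_1 = 1/5.

1/5


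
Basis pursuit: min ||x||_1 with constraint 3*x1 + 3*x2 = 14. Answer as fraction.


Axis intercepts:
  x1 = 14/3, x2 = 0: L1 = 14/3
  x1 = 0, x2 = 14/3: L1 = 14/3
x* = (14/3, 0)
||x*||_1 = 14/3.

14/3


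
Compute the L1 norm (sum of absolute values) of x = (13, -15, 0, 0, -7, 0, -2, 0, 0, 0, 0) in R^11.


Non-zero entries: [(0, 13), (1, -15), (4, -7), (6, -2)]
Absolute values: [13, 15, 7, 2]
||x||_1 = sum = 37.

37


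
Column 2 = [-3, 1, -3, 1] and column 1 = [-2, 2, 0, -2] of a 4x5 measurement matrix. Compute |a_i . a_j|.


Inner product: -3*-2 + 1*2 + -3*0 + 1*-2
Products: [6, 2, 0, -2]
Sum = 6.
|dot| = 6.

6


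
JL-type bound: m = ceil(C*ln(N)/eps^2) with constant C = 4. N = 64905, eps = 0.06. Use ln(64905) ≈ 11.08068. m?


ln(64905) ≈ 11.08068.
eps^2 = 0.06^2 = 0.0036.
C*ln(N)/eps^2 ≈ 4*11.08068/0.0036 ≈ 12311.8667.
m = ceil(12311.8667) = 12312.

12312


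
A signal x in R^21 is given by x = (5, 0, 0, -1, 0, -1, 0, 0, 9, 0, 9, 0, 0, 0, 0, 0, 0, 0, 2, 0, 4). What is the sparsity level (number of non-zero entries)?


Non-zero positions: [0, 3, 5, 8, 10, 18, 20].
Sparsity = 7.

7


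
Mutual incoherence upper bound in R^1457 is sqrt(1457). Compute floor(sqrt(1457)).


38^2 = 1444 <= 1457 < 1521 = 39^2, so 38 <= sqrt(1457) < 39.
floor(sqrt(1457)) = 38.

38


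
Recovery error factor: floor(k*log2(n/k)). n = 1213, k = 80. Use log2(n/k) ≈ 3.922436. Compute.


log2(n/k) = log2(1213/80) ≈ 3.922436.
k*log2(n/k) ≈ 80*3.922436 = 313.79488.
floor(313.79488) = 313.

313


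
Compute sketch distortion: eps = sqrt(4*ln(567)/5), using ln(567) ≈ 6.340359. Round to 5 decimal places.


ln(567) ≈ 6.340359.
4*ln(N)/m ≈ 4*6.340359/5 ≈ 5.0722872.
eps = sqrt(5.0722872) ≈ 2.2521739 ≈ 2.25217.

2.25217


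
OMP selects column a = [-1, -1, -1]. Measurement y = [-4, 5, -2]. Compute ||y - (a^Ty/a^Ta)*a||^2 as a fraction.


a^T a = 3.
a^T y = 1.
coeff = 1/3 = 1/3.
||r||^2 = 134/3.

134/3


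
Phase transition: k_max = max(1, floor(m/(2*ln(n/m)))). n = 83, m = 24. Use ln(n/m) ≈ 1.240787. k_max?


n/m = 83/24.
ln(n/m) ≈ 1.240787.
2*ln(n/m) ≈ 2.481574.
m/(2*ln(n/m)) ≈ 24/2.481574 ≈ 9.6713.
floor = 9.
k_max = max(1, 9) = 9.

9


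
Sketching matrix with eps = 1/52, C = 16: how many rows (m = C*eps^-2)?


1/eps = 52.
(1/eps)^2 = 2704.
m = 16*2704 = 43264.

43264


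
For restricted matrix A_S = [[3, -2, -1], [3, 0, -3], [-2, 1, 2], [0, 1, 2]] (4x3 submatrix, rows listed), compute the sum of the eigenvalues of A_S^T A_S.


Sum of eigenvalues of A_S^T A_S = trace(A_S^T A_S) = sum of squared column norms of A_S.
A_S^T A_S diagonal: [22, 6, 18].
trace = 22 + 6 + 18 = 46.

46


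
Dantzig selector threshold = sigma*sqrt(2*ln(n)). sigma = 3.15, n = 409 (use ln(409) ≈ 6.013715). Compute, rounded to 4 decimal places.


ln(409) ≈ 6.013715.
2*ln(n) ≈ 12.02743.
sqrt(2*ln(n)) ≈ sqrt(12.02743) ≈ 3.468059.
threshold ≈ 3.15*3.468059 = 10.92438585 ≈ 10.9244.

10.9244


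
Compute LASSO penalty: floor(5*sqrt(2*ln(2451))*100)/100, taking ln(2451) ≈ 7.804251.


ln(2451) ≈ 7.804251.
2*ln(n) ≈ 15.608502.
sqrt(2*ln(n)) ≈ sqrt(15.608502) ≈ 3.95076.
lambda ≈ 5*3.95076 = 19.7538.
floor(lambda*100)/100 = 19.75.

19.75


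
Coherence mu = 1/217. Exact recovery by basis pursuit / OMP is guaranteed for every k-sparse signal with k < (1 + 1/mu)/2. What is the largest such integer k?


1/mu = 217.
1 + 1/mu = 218.
(1 + 1/mu)/2 = 109 is an integer and the inequality is strict, so k_max = 109 - 1 = 108.

108


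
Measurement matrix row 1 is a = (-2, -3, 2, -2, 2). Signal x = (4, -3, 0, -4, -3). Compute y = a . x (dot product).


Non-zero terms: ['-2*4', '-3*-3', '-2*-4', '2*-3']
Products: [-8, 9, 8, -6]
y = sum = 3.

3


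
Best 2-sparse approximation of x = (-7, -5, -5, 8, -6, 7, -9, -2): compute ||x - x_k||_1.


Sorted |x_i| descending: [9, 8, 7, 7, 6, 5, 5, 2]
Keep top 2: [9, 8]
Tail entries: [7, 7, 6, 5, 5, 2]
L1 error = sum of tail = 32.

32


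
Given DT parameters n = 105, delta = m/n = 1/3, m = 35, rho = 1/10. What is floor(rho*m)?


m = 1/3*105 = 35.
rho = 1/10.
rho*m = 1/10*35 = 3.5.
k = floor(3.5) = 3.

3


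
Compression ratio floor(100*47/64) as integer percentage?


100*m/n = 100*47/64 ≈ 73.4375.
floor = 73.

73


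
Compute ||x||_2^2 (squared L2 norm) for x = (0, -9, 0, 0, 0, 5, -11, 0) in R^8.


Non-zero entries: [(1, -9), (5, 5), (6, -11)]
Squares: [81, 25, 121]
||x||_2^2 = sum = 227.

227


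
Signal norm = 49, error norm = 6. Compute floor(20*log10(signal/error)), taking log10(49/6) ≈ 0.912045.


||x||/||e|| = 49/6.
log10(49/6) ≈ 0.912045.
20*log10(||x||/||e||) ≈ 20*0.912045 = 18.2409.
floor(18.2409) = 18.

18


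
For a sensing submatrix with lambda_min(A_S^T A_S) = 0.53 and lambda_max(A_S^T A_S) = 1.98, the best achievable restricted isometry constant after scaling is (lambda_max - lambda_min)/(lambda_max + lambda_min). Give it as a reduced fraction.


lambda_max - lambda_min = 1.98 - 0.53 = 1.45.
lambda_max + lambda_min = 1.98 + 0.53 = 2.51.
delta = 1.45/2.51 = 145/251.

145/251


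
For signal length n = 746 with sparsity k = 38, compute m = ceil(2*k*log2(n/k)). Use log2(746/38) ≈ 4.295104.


log2(n/k) = log2(746/38) ≈ 4.295104.
2*k*log2(n/k) ≈ 2*38*4.295104 = 326.427904.
m = ceil(326.427904) = 327.

327


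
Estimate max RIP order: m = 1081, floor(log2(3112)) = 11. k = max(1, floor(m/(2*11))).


floor(log2(3112)) = 11.
2*11 = 22.
m/(2*floor(log2(n))) = 1081/22 ≈ 49.1364.
floor = 49.
k = max(1, 49) = 49.

49


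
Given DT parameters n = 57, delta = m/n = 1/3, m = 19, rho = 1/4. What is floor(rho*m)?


m = 1/3*57 = 19.
rho = 1/4.
rho*m = 1/4*19 = 4.75.
k = floor(4.75) = 4.

4


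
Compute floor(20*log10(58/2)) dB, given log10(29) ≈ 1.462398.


||x||/||e|| = 58/2 = 29.
log10(29) ≈ 1.462398.
20*log10(||x||/||e||) ≈ 20*1.462398 = 29.24796.
floor(29.24796) = 29.

29


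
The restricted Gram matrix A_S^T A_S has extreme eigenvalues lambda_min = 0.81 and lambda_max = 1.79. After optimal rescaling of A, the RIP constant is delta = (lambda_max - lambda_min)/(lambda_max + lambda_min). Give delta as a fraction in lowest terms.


lambda_max - lambda_min = 1.79 - 0.81 = 0.98.
lambda_max + lambda_min = 1.79 + 0.81 = 2.60.
delta = 0.98/2.60 = 98/260 = 49/130.

49/130


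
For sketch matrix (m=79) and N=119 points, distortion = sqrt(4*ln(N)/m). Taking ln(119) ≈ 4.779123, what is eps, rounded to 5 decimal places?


ln(119) ≈ 4.779123.
4*ln(N)/m ≈ 4*4.779123/79 ≈ 0.24198091.
eps = sqrt(0.24198091) ≈ 0.4919156 ≈ 0.49192.

0.49192


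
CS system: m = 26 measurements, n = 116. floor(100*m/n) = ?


100*m/n = 100*26/116 ≈ 22.4138.
floor = 22.

22


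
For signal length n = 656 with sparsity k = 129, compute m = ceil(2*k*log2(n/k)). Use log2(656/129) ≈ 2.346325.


log2(n/k) = log2(656/129) ≈ 2.346325.
2*k*log2(n/k) ≈ 2*129*2.346325 = 605.35185.
m = ceil(605.35185) = 606.

606


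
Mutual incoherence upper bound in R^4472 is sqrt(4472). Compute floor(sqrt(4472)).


66^2 = 4356 <= 4472 < 4489 = 67^2, so 66 <= sqrt(4472) < 67.
floor(sqrt(4472)) = 66.

66


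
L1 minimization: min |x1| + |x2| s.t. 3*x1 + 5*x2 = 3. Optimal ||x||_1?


Axis intercepts:
  x1 = 1, x2 = 0: L1 = 1
  x1 = 0, x2 = 3/5: L1 = 3/5
x* = (0, 3/5)
||x*||_1 = 3/5.

3/5


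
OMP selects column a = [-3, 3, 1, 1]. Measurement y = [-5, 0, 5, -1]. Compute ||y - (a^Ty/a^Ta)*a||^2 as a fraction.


a^T a = 20.
a^T y = 19.
coeff = 19/20 = 19/20.
||r||^2 = 659/20.

659/20


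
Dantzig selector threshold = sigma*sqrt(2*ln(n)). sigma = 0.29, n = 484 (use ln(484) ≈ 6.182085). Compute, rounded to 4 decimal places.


ln(484) ≈ 6.182085.
2*ln(n) ≈ 12.36417.
sqrt(2*ln(n)) ≈ sqrt(12.36417) ≈ 3.516272.
threshold ≈ 0.29*3.516272 = 1.01971888 ≈ 1.0197.

1.0197


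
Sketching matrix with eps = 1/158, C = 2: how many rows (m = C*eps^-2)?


1/eps = 158.
(1/eps)^2 = 24964.
m = 2*24964 = 49928.

49928


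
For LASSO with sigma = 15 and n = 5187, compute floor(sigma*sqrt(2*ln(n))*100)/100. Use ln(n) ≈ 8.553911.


ln(5187) ≈ 8.553911.
2*ln(n) ≈ 17.107822.
sqrt(2*ln(n)) ≈ sqrt(17.107822) ≈ 4.13616.
lambda ≈ 15*4.13616 = 62.0424.
floor(lambda*100)/100 = 62.04.

62.04


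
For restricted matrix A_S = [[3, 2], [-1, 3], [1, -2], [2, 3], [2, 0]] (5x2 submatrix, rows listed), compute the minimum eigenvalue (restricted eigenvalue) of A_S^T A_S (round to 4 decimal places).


A_S^T A_S = [[19, 7], [7, 26]].
trace = 45.
det = 445.
disc = trace^2 - 4*det = 2025 - 4*445 = 245.
sqrt(245) ≈ 15.652476.
lam_min = (45 - sqrt(245))/2 ≈ (45 - 15.652476)/2 = 14.673762 ≈ 14.6738.

14.6738


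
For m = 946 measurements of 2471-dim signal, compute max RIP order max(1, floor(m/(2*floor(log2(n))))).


floor(log2(2471)) = 11.
2*11 = 22.
m/(2*floor(log2(n))) = 946/22 ≈ 43.0.
floor = 43.
k = max(1, 43) = 43.

43


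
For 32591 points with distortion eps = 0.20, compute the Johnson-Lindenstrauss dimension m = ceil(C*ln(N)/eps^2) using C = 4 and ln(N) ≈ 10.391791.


ln(32591) ≈ 10.391791.
eps^2 = 0.20^2 = 0.04.
C*ln(N)/eps^2 ≈ 4*10.391791/0.04 ≈ 1039.1791.
m = ceil(1039.1791) = 1040.

1040


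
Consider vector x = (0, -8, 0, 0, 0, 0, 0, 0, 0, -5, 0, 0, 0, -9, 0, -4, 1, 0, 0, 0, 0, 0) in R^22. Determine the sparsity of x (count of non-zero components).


Non-zero positions: [1, 9, 13, 15, 16].
Sparsity = 5.

5


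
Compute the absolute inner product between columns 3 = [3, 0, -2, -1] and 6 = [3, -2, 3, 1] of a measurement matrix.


Inner product: 3*3 + 0*-2 + -2*3 + -1*1
Products: [9, 0, -6, -1]
Sum = 2.
|dot| = 2.

2


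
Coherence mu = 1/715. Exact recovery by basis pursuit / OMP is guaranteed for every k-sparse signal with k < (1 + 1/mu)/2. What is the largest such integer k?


1/mu = 715.
1 + 1/mu = 716.
(1 + 1/mu)/2 = 358 is an integer and the inequality is strict, so k_max = 358 - 1 = 357.

357


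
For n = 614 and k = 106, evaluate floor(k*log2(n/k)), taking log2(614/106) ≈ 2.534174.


log2(n/k) = log2(614/106) ≈ 2.534174.
k*log2(n/k) ≈ 106*2.534174 = 268.622444.
floor(268.622444) = 268.

268


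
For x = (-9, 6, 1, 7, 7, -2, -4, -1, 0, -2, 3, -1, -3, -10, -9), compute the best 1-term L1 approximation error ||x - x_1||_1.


Sorted |x_i| descending: [10, 9, 9, 7, 7, 6, 4, 3, 3, 2, 2, 1, 1, 1, 0]
Keep top 1: [10]
Tail entries: [9, 9, 7, 7, 6, 4, 3, 3, 2, 2, 1, 1, 1, 0]
L1 error = sum of tail = 55.

55


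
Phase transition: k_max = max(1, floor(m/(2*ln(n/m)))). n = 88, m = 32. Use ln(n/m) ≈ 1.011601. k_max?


n/m = 88/32 = 11/4.
ln(n/m) ≈ 1.011601.
2*ln(n/m) ≈ 2.023202.
m/(2*ln(n/m)) ≈ 32/2.023202 ≈ 15.8165.
floor = 15.
k_max = max(1, 15) = 15.

15


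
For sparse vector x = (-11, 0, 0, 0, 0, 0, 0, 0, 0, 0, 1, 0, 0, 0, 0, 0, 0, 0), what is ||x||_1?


Non-zero entries: [(0, -11), (10, 1)]
Absolute values: [11, 1]
||x||_1 = sum = 12.

12


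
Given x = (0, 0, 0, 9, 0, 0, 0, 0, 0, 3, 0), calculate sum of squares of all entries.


Non-zero entries: [(3, 9), (9, 3)]
Squares: [81, 9]
||x||_2^2 = sum = 90.

90


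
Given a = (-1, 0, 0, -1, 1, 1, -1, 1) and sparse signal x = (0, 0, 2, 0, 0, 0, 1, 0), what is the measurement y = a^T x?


Non-zero terms: ['0*2', '-1*1']
Products: [0, -1]
y = sum = -1.

-1


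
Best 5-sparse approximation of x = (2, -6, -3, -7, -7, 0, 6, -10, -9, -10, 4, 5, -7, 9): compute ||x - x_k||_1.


Sorted |x_i| descending: [10, 10, 9, 9, 7, 7, 7, 6, 6, 5, 4, 3, 2, 0]
Keep top 5: [10, 10, 9, 9, 7]
Tail entries: [7, 7, 6, 6, 5, 4, 3, 2, 0]
L1 error = sum of tail = 40.

40


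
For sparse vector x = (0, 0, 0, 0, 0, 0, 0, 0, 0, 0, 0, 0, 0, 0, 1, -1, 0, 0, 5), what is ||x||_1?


Non-zero entries: [(14, 1), (15, -1), (18, 5)]
Absolute values: [1, 1, 5]
||x||_1 = sum = 7.

7


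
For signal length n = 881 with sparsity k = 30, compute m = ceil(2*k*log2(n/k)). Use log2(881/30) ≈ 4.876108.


log2(n/k) = log2(881/30) ≈ 4.876108.
2*k*log2(n/k) ≈ 2*30*4.876108 = 292.56648.
m = ceil(292.56648) = 293.

293


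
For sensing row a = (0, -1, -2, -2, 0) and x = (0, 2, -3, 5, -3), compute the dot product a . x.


Non-zero terms: ['-1*2', '-2*-3', '-2*5', '0*-3']
Products: [-2, 6, -10, 0]
y = sum = -6.

-6


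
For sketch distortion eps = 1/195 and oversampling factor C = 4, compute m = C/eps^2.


1/eps = 195.
(1/eps)^2 = 38025.
m = 4*38025 = 152100.

152100


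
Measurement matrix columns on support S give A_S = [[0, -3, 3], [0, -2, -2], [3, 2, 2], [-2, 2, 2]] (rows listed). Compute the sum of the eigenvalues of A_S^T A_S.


Sum of eigenvalues of A_S^T A_S = trace(A_S^T A_S) = sum of squared column norms of A_S.
A_S^T A_S diagonal: [13, 21, 21].
trace = 13 + 21 + 21 = 55.

55


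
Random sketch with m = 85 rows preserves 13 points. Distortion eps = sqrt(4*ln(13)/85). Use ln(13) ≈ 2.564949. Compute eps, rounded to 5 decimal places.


ln(13) ≈ 2.564949.
4*ln(N)/m ≈ 4*2.564949/85 ≈ 0.12070348.
eps = sqrt(0.12070348) ≈ 0.3474241 ≈ 0.34742.

0.34742


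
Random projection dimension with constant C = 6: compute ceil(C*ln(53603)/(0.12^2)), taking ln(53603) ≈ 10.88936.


ln(53603) ≈ 10.88936.
eps^2 = 0.12^2 = 0.0144.
C*ln(N)/eps^2 ≈ 6*10.88936/0.0144 ≈ 4537.2333.
m = ceil(4537.2333) = 4538.

4538


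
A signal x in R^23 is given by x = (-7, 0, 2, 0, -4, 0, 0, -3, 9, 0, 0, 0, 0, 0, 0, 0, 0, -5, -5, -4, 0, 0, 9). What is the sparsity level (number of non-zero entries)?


Non-zero positions: [0, 2, 4, 7, 8, 17, 18, 19, 22].
Sparsity = 9.

9


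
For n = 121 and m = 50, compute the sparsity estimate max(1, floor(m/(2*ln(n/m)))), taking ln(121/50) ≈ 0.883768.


n/m = 121/50.
ln(n/m) ≈ 0.883768.
2*ln(n/m) ≈ 1.767536.
m/(2*ln(n/m)) ≈ 50/1.767536 ≈ 28.288.
floor = 28.
k_max = max(1, 28) = 28.

28


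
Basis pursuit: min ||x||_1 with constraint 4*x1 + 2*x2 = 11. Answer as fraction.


Axis intercepts:
  x1 = 11/4, x2 = 0: L1 = 11/4
  x1 = 0, x2 = 11/2: L1 = 11/2
x* = (11/4, 0)
||x*||_1 = 11/4.

11/4


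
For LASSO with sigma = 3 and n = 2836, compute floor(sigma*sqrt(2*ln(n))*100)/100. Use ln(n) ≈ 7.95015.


ln(2836) ≈ 7.95015.
2*ln(n) ≈ 15.9003.
sqrt(2*ln(n)) ≈ sqrt(15.9003) ≈ 3.987518.
lambda ≈ 3*3.987518 = 11.962554.
floor(lambda*100)/100 = 11.96.

11.96


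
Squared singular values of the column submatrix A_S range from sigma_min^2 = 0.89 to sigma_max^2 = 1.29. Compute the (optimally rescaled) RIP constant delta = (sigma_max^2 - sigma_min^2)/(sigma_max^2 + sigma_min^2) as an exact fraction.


lambda_max - lambda_min = 1.29 - 0.89 = 0.40.
lambda_max + lambda_min = 1.29 + 0.89 = 2.18.
delta = 0.40/2.18 = 40/218 = 20/109.

20/109


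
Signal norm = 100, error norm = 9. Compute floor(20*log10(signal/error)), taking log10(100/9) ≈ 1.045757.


||x||/||e|| = 100/9.
log10(100/9) ≈ 1.045757.
20*log10(||x||/||e||) ≈ 20*1.045757 = 20.91514.
floor(20.91514) = 20.

20


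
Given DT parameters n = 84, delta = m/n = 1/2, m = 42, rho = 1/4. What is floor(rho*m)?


m = 1/2*84 = 42.
rho = 1/4.
rho*m = 1/4*42 = 10.5.
k = floor(10.5) = 10.

10


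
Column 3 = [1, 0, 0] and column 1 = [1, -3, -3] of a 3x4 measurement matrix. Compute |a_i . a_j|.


Inner product: 1*1 + 0*-3 + 0*-3
Products: [1, 0, 0]
Sum = 1.
|dot| = 1.

1


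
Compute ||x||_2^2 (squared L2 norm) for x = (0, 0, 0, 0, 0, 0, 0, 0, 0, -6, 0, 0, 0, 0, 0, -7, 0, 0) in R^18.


Non-zero entries: [(9, -6), (15, -7)]
Squares: [36, 49]
||x||_2^2 = sum = 85.

85


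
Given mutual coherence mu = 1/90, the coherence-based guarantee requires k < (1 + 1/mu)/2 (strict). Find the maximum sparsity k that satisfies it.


1/mu = 90.
1 + 1/mu = 91.
(1 + 1/mu)/2 = 45.5 is not an integer, so k_max = floor(45.5) = 45.

45


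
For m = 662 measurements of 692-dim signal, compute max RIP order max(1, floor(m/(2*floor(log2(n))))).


floor(log2(692)) = 9.
2*9 = 18.
m/(2*floor(log2(n))) = 662/18 ≈ 36.7778.
floor = 36.
k = max(1, 36) = 36.

36


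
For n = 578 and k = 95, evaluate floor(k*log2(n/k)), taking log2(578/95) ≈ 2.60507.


log2(n/k) = log2(578/95) ≈ 2.60507.
k*log2(n/k) ≈ 95*2.60507 = 247.48165.
floor(247.48165) = 247.

247


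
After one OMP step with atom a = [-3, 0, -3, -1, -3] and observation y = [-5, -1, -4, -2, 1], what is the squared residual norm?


a^T a = 28.
a^T y = 26.
coeff = 26/28 = 13/14.
||r||^2 = 160/7.

160/7


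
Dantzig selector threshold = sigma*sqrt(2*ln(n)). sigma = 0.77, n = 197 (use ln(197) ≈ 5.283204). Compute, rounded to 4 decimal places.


ln(197) ≈ 5.283204.
2*ln(n) ≈ 10.566408.
sqrt(2*ln(n)) ≈ sqrt(10.566408) ≈ 3.250601.
threshold ≈ 0.77*3.250601 = 2.50296277 ≈ 2.5030.

2.5030


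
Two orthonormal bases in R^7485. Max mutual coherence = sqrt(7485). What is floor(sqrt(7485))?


86^2 = 7396 <= 7485 < 7569 = 87^2, so 86 <= sqrt(7485) < 87.
floor(sqrt(7485)) = 86.

86


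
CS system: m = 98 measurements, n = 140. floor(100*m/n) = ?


100*m/n = 100*98/140 ≈ 70.0.
floor = 70.

70


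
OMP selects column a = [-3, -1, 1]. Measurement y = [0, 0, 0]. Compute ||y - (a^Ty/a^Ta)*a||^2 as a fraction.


a^T a = 11.
a^T y = 0.
coeff = 0/11 = 0.
||r||^2 = 0.

0


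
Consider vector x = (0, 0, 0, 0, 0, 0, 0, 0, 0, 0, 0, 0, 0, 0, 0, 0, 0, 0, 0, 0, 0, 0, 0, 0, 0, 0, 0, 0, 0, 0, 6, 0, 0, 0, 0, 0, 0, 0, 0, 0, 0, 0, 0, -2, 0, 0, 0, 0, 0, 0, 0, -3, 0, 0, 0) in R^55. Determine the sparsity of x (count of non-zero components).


Non-zero positions: [30, 43, 51].
Sparsity = 3.

3


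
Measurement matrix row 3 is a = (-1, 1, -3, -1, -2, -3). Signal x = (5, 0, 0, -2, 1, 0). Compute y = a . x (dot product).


Non-zero terms: ['-1*5', '-1*-2', '-2*1']
Products: [-5, 2, -2]
y = sum = -5.

-5


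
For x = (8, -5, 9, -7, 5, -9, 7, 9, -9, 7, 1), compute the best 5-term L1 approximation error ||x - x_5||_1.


Sorted |x_i| descending: [9, 9, 9, 9, 8, 7, 7, 7, 5, 5, 1]
Keep top 5: [9, 9, 9, 9, 8]
Tail entries: [7, 7, 7, 5, 5, 1]
L1 error = sum of tail = 32.

32


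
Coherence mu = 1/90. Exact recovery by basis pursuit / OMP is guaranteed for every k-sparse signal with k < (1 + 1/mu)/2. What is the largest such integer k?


1/mu = 90.
1 + 1/mu = 91.
(1 + 1/mu)/2 = 45.5 is not an integer, so k_max = floor(45.5) = 45.

45


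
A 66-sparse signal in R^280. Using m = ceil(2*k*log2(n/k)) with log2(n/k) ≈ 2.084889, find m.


log2(n/k) = log2(280/66) ≈ 2.084889.
2*k*log2(n/k) ≈ 2*66*2.084889 = 275.205348.
m = ceil(275.205348) = 276.

276


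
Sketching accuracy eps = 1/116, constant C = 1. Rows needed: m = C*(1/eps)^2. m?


1/eps = 116.
(1/eps)^2 = 13456.
m = 1*13456 = 13456.

13456


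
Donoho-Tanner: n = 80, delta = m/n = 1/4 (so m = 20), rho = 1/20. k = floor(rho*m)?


m = 1/4*80 = 20.
rho = 1/20.
rho*m = 1/20*20 = 1.
k = floor(1) = 1.

1


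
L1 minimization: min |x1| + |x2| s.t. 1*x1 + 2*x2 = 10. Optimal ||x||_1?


Axis intercepts:
  x1 = 10, x2 = 0: L1 = 10
  x1 = 0, x2 = 5: L1 = 5
x* = (0, 5)
||x*||_1 = 5.

5


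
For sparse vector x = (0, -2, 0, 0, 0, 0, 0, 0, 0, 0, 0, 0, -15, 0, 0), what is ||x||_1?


Non-zero entries: [(1, -2), (12, -15)]
Absolute values: [2, 15]
||x||_1 = sum = 17.

17


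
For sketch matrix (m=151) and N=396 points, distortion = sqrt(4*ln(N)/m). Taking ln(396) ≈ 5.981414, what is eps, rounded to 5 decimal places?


ln(396) ≈ 5.981414.
4*ln(N)/m ≈ 4*5.981414/151 ≈ 0.15844805.
eps = sqrt(0.15844805) ≈ 0.3980553 ≈ 0.39806.

0.39806


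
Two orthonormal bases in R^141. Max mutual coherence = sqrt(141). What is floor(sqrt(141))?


11^2 = 121 <= 141 < 144 = 12^2, so 11 <= sqrt(141) < 12.
floor(sqrt(141)) = 11.

11


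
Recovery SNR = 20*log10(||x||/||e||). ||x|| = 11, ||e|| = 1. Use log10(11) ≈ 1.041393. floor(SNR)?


||x||/||e|| = 11/1 = 11.
log10(11) ≈ 1.041393.
20*log10(||x||/||e||) ≈ 20*1.041393 = 20.82786.
floor(20.82786) = 20.

20


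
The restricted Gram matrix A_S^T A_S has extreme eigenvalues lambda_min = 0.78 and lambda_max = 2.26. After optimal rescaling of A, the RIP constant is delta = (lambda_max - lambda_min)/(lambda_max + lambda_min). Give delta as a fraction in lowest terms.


lambda_max - lambda_min = 2.26 - 0.78 = 1.48.
lambda_max + lambda_min = 2.26 + 0.78 = 3.04.
delta = 1.48/3.04 = 148/304 = 37/76.

37/76


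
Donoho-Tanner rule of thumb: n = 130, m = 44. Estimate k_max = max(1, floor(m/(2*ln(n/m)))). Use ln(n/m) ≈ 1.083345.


n/m = 130/44 = 65/22.
ln(n/m) ≈ 1.083345.
2*ln(n/m) ≈ 2.16669.
m/(2*ln(n/m)) ≈ 44/2.16669 ≈ 20.3075.
floor = 20.
k_max = max(1, 20) = 20.

20


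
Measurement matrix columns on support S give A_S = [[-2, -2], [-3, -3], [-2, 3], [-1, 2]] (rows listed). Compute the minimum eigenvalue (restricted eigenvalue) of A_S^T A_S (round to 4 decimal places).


A_S^T A_S = [[18, 5], [5, 26]].
trace = 44.
det = 443.
disc = trace^2 - 4*det = 1936 - 4*443 = 164.
sqrt(164) ≈ 12.806248.
lam_min = (44 - sqrt(164))/2 ≈ (44 - 12.806248)/2 = 15.596876 ≈ 15.5969.

15.5969


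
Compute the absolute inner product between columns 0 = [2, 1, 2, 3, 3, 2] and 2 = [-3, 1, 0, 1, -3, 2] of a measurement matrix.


Inner product: 2*-3 + 1*1 + 2*0 + 3*1 + 3*-3 + 2*2
Products: [-6, 1, 0, 3, -9, 4]
Sum = -7.
|dot| = 7.

7


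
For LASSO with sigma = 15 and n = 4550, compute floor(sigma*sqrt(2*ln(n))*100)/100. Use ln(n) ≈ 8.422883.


ln(4550) ≈ 8.422883.
2*ln(n) ≈ 16.845766.
sqrt(2*ln(n)) ≈ sqrt(16.845766) ≈ 4.104359.
lambda ≈ 15*4.104359 = 61.565385.
floor(lambda*100)/100 = 61.56.

61.56


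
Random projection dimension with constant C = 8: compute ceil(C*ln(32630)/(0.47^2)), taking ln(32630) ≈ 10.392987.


ln(32630) ≈ 10.392987.
eps^2 = 0.47^2 = 0.2209.
C*ln(N)/eps^2 ≈ 8*10.392987/0.2209 ≈ 376.387.
m = ceil(376.387) = 377.

377


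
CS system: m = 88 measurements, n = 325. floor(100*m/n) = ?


100*m/n = 100*88/325 ≈ 27.0769.
floor = 27.

27


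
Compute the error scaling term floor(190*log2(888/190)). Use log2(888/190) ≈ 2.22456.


log2(n/k) = log2(888/190) ≈ 2.22456.
k*log2(n/k) ≈ 190*2.22456 = 422.6664.
floor(422.6664) = 422.

422


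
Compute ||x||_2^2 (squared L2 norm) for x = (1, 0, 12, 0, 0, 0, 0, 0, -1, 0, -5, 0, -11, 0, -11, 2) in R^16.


Non-zero entries: [(0, 1), (2, 12), (8, -1), (10, -5), (12, -11), (14, -11), (15, 2)]
Squares: [1, 144, 1, 25, 121, 121, 4]
||x||_2^2 = sum = 417.

417


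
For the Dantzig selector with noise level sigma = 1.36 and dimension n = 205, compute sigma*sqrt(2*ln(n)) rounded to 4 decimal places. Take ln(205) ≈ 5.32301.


ln(205) ≈ 5.32301.
2*ln(n) ≈ 10.64602.
sqrt(2*ln(n)) ≈ sqrt(10.64602) ≈ 3.262824.
threshold ≈ 1.36*3.262824 = 4.43744064 ≈ 4.4374.

4.4374


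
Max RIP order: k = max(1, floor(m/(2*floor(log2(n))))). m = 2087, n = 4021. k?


floor(log2(4021)) = 11.
2*11 = 22.
m/(2*floor(log2(n))) = 2087/22 ≈ 94.8636.
floor = 94.
k = max(1, 94) = 94.

94


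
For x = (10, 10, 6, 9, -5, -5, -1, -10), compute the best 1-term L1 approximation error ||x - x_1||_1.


Sorted |x_i| descending: [10, 10, 10, 9, 6, 5, 5, 1]
Keep top 1: [10]
Tail entries: [10, 10, 9, 6, 5, 5, 1]
L1 error = sum of tail = 46.

46


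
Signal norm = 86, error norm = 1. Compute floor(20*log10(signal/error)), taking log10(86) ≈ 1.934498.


||x||/||e|| = 86/1 = 86.
log10(86) ≈ 1.934498.
20*log10(||x||/||e||) ≈ 20*1.934498 = 38.68996.
floor(38.68996) = 38.

38


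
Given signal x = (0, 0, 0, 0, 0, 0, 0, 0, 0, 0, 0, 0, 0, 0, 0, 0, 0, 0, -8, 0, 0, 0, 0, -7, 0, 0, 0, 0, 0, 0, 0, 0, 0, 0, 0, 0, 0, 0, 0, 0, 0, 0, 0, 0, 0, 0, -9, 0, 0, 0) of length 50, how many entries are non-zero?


Non-zero positions: [18, 23, 46].
Sparsity = 3.

3


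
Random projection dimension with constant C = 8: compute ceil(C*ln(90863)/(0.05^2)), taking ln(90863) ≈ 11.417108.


ln(90863) ≈ 11.417108.
eps^2 = 0.05^2 = 0.0025.
C*ln(N)/eps^2 ≈ 8*11.417108/0.0025 ≈ 36534.7456.
m = ceil(36534.7456) = 36535.

36535


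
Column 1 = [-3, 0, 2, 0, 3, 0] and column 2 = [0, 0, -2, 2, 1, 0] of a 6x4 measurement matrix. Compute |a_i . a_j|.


Inner product: -3*0 + 0*0 + 2*-2 + 0*2 + 3*1 + 0*0
Products: [0, 0, -4, 0, 3, 0]
Sum = -1.
|dot| = 1.

1


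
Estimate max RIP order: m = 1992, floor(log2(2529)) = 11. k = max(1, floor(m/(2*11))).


floor(log2(2529)) = 11.
2*11 = 22.
m/(2*floor(log2(n))) = 1992/22 ≈ 90.5455.
floor = 90.
k = max(1, 90) = 90.

90


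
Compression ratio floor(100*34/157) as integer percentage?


100*m/n = 100*34/157 ≈ 21.6561.
floor = 21.

21


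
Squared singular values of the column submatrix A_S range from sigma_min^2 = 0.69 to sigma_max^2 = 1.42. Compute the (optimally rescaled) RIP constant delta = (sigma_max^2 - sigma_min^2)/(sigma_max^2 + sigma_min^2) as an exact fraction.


lambda_max - lambda_min = 1.42 - 0.69 = 0.73.
lambda_max + lambda_min = 1.42 + 0.69 = 2.11.
delta = 0.73/2.11 = 73/211.

73/211


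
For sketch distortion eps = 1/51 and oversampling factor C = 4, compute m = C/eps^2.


1/eps = 51.
(1/eps)^2 = 2601.
m = 4*2601 = 10404.

10404


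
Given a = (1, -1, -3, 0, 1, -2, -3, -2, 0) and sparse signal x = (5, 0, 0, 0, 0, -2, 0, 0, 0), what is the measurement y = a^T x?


Non-zero terms: ['1*5', '-2*-2']
Products: [5, 4]
y = sum = 9.

9


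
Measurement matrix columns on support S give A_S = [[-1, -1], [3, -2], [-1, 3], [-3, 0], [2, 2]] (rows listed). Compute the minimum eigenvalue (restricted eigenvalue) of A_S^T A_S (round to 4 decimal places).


A_S^T A_S = [[24, -4], [-4, 18]].
trace = 42.
det = 416.
disc = trace^2 - 4*det = 1764 - 4*416 = 100.
sqrt(100) = 10.
lam_min = (42 - 10)/2 = 16 = 16.0000.

16.0000


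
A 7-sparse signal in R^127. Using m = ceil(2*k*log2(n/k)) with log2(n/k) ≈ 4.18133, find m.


log2(n/k) = log2(127/7) ≈ 4.18133.
2*k*log2(n/k) ≈ 2*7*4.18133 = 58.53862.
m = ceil(58.53862) = 59.

59


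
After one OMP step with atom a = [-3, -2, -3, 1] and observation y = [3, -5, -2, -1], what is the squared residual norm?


a^T a = 23.
a^T y = 6.
coeff = 6/23 = 6/23.
||r||^2 = 861/23.

861/23


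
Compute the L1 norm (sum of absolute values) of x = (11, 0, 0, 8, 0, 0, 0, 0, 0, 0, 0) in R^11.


Non-zero entries: [(0, 11), (3, 8)]
Absolute values: [11, 8]
||x||_1 = sum = 19.

19


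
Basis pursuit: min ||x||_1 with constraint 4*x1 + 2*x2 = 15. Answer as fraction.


Axis intercepts:
  x1 = 15/4, x2 = 0: L1 = 15/4
  x1 = 0, x2 = 15/2: L1 = 15/2
x* = (15/4, 0)
||x*||_1 = 15/4.

15/4


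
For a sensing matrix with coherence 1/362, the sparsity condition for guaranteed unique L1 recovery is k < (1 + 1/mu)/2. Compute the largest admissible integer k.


1/mu = 362.
1 + 1/mu = 363.
(1 + 1/mu)/2 = 181.5 is not an integer, so k_max = floor(181.5) = 181.

181


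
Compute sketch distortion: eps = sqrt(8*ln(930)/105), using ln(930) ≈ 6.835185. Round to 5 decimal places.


ln(930) ≈ 6.835185.
8*ln(N)/m ≈ 8*6.835185/105 ≈ 0.520776.
eps = sqrt(0.520776) ≈ 0.7216481 ≈ 0.72165.

0.72165


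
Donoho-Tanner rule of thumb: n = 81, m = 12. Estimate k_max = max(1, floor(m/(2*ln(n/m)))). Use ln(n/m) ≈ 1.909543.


n/m = 81/12 = 27/4.
ln(n/m) ≈ 1.909543.
2*ln(n/m) ≈ 3.819086.
m/(2*ln(n/m)) ≈ 12/3.819086 ≈ 3.1421.
floor = 3.
k_max = max(1, 3) = 3.

3


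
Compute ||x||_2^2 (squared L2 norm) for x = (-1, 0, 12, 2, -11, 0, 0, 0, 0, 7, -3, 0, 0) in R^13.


Non-zero entries: [(0, -1), (2, 12), (3, 2), (4, -11), (9, 7), (10, -3)]
Squares: [1, 144, 4, 121, 49, 9]
||x||_2^2 = sum = 328.

328


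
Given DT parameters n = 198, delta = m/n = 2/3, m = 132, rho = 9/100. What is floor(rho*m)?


m = 2/3*198 = 132.
rho = 9/100.
rho*m = 9/100*132 = 11.88.
k = floor(11.88) = 11.

11


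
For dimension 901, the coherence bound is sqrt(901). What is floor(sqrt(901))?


30^2 = 900 <= 901 < 961 = 31^2, so 30 <= sqrt(901) < 31.
floor(sqrt(901)) = 30.

30


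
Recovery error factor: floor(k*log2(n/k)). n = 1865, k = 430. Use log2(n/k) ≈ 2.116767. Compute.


log2(n/k) = log2(1865/430) ≈ 2.116767.
k*log2(n/k) ≈ 430*2.116767 = 910.20981.
floor(910.20981) = 910.

910


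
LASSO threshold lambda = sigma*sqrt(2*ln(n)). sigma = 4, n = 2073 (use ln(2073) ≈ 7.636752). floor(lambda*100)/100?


ln(2073) ≈ 7.636752.
2*ln(n) ≈ 15.273504.
sqrt(2*ln(n)) ≈ sqrt(15.273504) ≈ 3.908133.
lambda ≈ 4*3.908133 = 15.632532.
floor(lambda*100)/100 = 15.63.

15.63


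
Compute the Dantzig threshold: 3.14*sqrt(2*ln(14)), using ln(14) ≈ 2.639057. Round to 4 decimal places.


ln(14) ≈ 2.639057.
2*ln(n) ≈ 5.278114.
sqrt(2*ln(n)) ≈ sqrt(5.278114) ≈ 2.297415.
threshold ≈ 3.14*2.297415 = 7.2138831 ≈ 7.2139.

7.2139


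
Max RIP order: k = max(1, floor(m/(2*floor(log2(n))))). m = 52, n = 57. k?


floor(log2(57)) = 5.
2*5 = 10.
m/(2*floor(log2(n))) = 52/10 ≈ 5.2.
floor = 5.
k = max(1, 5) = 5.

5


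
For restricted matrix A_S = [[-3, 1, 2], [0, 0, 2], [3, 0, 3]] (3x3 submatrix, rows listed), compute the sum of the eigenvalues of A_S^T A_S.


Sum of eigenvalues of A_S^T A_S = trace(A_S^T A_S) = sum of squared column norms of A_S.
A_S^T A_S diagonal: [18, 1, 17].
trace = 18 + 1 + 17 = 36.

36


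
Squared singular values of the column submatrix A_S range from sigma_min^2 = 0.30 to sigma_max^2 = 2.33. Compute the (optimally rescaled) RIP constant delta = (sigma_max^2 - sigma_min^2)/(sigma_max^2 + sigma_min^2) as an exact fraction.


lambda_max - lambda_min = 2.33 - 0.30 = 2.03.
lambda_max + lambda_min = 2.33 + 0.30 = 2.63.
delta = 2.03/2.63 = 203/263.

203/263


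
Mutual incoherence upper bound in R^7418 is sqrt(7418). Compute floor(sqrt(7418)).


86^2 = 7396 <= 7418 < 7569 = 87^2, so 86 <= sqrt(7418) < 87.
floor(sqrt(7418)) = 86.

86


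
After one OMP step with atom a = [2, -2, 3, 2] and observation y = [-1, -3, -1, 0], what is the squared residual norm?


a^T a = 21.
a^T y = 1.
coeff = 1/21 = 1/21.
||r||^2 = 230/21.

230/21


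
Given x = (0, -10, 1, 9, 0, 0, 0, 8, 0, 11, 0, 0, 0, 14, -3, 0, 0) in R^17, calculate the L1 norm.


Non-zero entries: [(1, -10), (2, 1), (3, 9), (7, 8), (9, 11), (13, 14), (14, -3)]
Absolute values: [10, 1, 9, 8, 11, 14, 3]
||x||_1 = sum = 56.

56


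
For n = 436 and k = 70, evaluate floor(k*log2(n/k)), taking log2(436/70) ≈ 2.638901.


log2(n/k) = log2(436/70) ≈ 2.638901.
k*log2(n/k) ≈ 70*2.638901 = 184.72307.
floor(184.72307) = 184.

184


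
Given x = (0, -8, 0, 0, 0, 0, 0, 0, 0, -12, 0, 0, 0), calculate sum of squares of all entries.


Non-zero entries: [(1, -8), (9, -12)]
Squares: [64, 144]
||x||_2^2 = sum = 208.

208


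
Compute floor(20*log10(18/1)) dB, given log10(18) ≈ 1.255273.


||x||/||e|| = 18/1 = 18.
log10(18) ≈ 1.255273.
20*log10(||x||/||e||) ≈ 20*1.255273 = 25.10546.
floor(25.10546) = 25.

25


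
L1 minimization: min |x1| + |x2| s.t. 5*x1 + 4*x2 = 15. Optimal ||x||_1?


Axis intercepts:
  x1 = 3, x2 = 0: L1 = 3
  x1 = 0, x2 = 15/4: L1 = 15/4
x* = (3, 0)
||x*||_1 = 3.

3


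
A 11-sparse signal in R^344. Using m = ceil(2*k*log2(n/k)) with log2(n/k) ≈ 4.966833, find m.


log2(n/k) = log2(344/11) ≈ 4.966833.
2*k*log2(n/k) ≈ 2*11*4.966833 = 109.270326.
m = ceil(109.270326) = 110.

110


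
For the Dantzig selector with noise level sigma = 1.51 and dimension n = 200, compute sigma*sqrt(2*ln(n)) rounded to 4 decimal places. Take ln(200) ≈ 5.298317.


ln(200) ≈ 5.298317.
2*ln(n) ≈ 10.596634.
sqrt(2*ln(n)) ≈ sqrt(10.596634) ≈ 3.255247.
threshold ≈ 1.51*3.255247 = 4.91542297 ≈ 4.9154.

4.9154


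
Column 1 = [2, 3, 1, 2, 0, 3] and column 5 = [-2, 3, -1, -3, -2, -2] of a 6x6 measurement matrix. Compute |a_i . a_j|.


Inner product: 2*-2 + 3*3 + 1*-1 + 2*-3 + 0*-2 + 3*-2
Products: [-4, 9, -1, -6, 0, -6]
Sum = -8.
|dot| = 8.

8


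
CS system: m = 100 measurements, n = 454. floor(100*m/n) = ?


100*m/n = 100*100/454 ≈ 22.0264.
floor = 22.

22


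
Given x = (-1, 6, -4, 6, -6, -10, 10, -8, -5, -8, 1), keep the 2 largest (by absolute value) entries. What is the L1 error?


Sorted |x_i| descending: [10, 10, 8, 8, 6, 6, 6, 5, 4, 1, 1]
Keep top 2: [10, 10]
Tail entries: [8, 8, 6, 6, 6, 5, 4, 1, 1]
L1 error = sum of tail = 45.

45
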